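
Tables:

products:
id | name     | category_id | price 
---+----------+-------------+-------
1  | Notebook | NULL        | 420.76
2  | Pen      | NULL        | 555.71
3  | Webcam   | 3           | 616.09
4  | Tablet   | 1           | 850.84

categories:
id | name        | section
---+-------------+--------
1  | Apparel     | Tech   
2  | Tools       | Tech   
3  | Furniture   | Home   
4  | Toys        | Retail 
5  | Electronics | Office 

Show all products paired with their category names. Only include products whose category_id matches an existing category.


INNER JOIN keeps only products rows whose category_id matches an id in categories. Walk through each product:
  - product 1 (Notebook): category_id=NULL, no match -> dropped
  - product 2 (Pen): category_id=NULL, no match -> dropped
  - product 3 (Webcam): category_id=3 -> matches Furniture
  - product 4 (Tablet): category_id=1 -> matches Apparel
So 2 of 4 rows are dropped.

SQL:
SELECT a.name, b.name AS category
FROM products a
INNER JOIN categories b ON a.category_id = b.id

Result:
name   | category 
-------+----------
Webcam | Furniture
Tablet | Apparel  


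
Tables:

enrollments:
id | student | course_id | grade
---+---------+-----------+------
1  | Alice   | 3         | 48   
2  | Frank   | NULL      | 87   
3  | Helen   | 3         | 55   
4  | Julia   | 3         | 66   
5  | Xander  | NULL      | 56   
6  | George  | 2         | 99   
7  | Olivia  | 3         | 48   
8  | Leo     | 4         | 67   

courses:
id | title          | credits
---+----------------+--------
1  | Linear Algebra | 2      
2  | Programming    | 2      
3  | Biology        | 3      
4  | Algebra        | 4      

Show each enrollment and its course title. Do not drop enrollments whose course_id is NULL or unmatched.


LEFT JOIN keeps every row from enrollments (the left table); where course_id has no match in courses, the course columns become NULL. Walk through each enrollment:
  - enrollment 1 (Alice): course_id=3 -> matches Biology
  - enrollment 2 (Frank): course_id=NULL, no match -> kept with NULL
  - enrollment 3 (Helen): course_id=3 -> matches Biology
  - enrollment 4 (Julia): course_id=3 -> matches Biology
  - enrollment 5 (Xander): course_id=NULL, no match -> kept with NULL
  - enrollment 6 (George): course_id=2 -> matches Programming
  - enrollment 7 (Olivia): course_id=3 -> matches Biology
  - enrollment 8 (Leo): course_id=4 -> matches Algebra
All 8 rows appear; 2 have NULL course.

SQL:
SELECT a.student, b.title AS course
FROM enrollments a
LEFT JOIN courses b ON a.course_id = b.id

Result:
student | course     
--------+------------
Alice   | Biology    
Frank   | NULL       
Helen   | Biology    
Julia   | Biology    
Xander  | NULL       
George  | Programming
Olivia  | Biology    
Leo     | Algebra    


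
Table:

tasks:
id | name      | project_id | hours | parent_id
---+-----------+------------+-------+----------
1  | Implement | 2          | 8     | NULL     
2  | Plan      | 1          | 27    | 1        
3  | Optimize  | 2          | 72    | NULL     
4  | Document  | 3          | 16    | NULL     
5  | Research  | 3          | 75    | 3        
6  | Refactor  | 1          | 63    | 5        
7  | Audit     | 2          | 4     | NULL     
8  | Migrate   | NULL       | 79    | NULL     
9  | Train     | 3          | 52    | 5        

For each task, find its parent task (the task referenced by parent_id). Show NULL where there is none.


This is a self-join: tasks is joined to a second copy of itself, matching each row's parent_id to another row's id. Use LEFT JOIN so rows with parent_id=NULL are kept.
  - task 1 (Implement): parent_id=NULL -> NULL
  - task 2 (Plan): parent_id=1 -> Implement
  - task 3 (Optimize): parent_id=NULL -> NULL
  - task 4 (Document): parent_id=NULL -> NULL
  - task 5 (Research): parent_id=3 -> Optimize
  - task 6 (Refactor): parent_id=5 -> Research
  - task 7 (Audit): parent_id=NULL -> NULL
  - task 8 (Migrate): parent_id=NULL -> NULL
  - task 9 (Train): parent_id=5 -> Research

SQL:
SELECT a.name AS item, b.name AS parent
FROM tasks a
LEFT JOIN tasks b ON a.parent_id = b.id

Result:
item      | parent   
----------+----------
Implement | NULL     
Plan      | Implement
Optimize  | NULL     
Document  | NULL     
Research  | Optimize 
Refactor  | Research 
Audit     | NULL     
Migrate   | NULL     
Train     | Research 


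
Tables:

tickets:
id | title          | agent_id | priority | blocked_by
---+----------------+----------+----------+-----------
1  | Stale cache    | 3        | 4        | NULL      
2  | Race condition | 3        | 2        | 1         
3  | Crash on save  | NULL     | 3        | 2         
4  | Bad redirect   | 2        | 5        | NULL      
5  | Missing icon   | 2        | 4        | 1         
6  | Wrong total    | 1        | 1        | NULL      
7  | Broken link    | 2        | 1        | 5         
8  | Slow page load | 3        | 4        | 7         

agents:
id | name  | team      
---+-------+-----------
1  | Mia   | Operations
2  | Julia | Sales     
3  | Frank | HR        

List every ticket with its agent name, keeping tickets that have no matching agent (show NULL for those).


LEFT JOIN keeps every row from tickets (the left table); where agent_id has no match in agents, the agent columns become NULL. Walk through each ticket:
  - ticket 1 (Stale cache): agent_id=3 -> matches Frank
  - ticket 2 (Race condition): agent_id=3 -> matches Frank
  - ticket 3 (Crash on save): agent_id=NULL, no match -> kept with NULL
  - ticket 4 (Bad redirect): agent_id=2 -> matches Julia
  - ticket 5 (Missing icon): agent_id=2 -> matches Julia
  - ticket 6 (Wrong total): agent_id=1 -> matches Mia
  - ticket 7 (Broken link): agent_id=2 -> matches Julia
  - ticket 8 (Slow page load): agent_id=3 -> matches Frank
All 8 rows appear; 1 has NULL agent.

SQL:
SELECT a.title, b.name AS agent
FROM tickets a
LEFT JOIN agents b ON a.agent_id = b.id

Result:
title          | agent
---------------+------
Stale cache    | Frank
Race condition | Frank
Crash on save  | NULL 
Bad redirect   | Julia
Missing icon   | Julia
Wrong total    | Mia  
Broken link    | Julia
Slow page load | Frank


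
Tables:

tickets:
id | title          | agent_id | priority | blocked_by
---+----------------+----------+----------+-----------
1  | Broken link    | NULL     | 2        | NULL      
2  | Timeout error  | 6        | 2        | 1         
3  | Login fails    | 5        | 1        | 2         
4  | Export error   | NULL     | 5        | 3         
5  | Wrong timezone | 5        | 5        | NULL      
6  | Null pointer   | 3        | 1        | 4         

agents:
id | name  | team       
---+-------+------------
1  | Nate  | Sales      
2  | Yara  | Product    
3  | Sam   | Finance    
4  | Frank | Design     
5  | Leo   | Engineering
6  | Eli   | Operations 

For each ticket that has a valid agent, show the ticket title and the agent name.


INNER JOIN keeps only tickets rows whose agent_id matches an id in agents. Walk through each ticket:
  - ticket 1 (Broken link): agent_id=NULL, no match -> dropped
  - ticket 2 (Timeout error): agent_id=6 -> matches Eli
  - ticket 3 (Login fails): agent_id=5 -> matches Leo
  - ticket 4 (Export error): agent_id=NULL, no match -> dropped
  - ticket 5 (Wrong timezone): agent_id=5 -> matches Leo
  - ticket 6 (Null pointer): agent_id=3 -> matches Sam
So 2 of 6 rows are dropped.

SQL:
SELECT a.title, b.name AS agent
FROM tickets a
INNER JOIN agents b ON a.agent_id = b.id

Result:
title          | agent
---------------+------
Timeout error  | Eli  
Login fails    | Leo  
Wrong timezone | Leo  
Null pointer   | Sam  


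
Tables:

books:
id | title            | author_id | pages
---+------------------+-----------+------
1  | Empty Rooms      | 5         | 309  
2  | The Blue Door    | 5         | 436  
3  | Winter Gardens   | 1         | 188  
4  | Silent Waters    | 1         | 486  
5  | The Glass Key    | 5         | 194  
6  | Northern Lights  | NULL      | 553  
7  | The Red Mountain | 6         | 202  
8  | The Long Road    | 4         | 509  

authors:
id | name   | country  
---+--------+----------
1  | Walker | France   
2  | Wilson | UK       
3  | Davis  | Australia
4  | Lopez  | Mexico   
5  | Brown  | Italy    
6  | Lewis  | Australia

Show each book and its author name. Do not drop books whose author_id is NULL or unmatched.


LEFT JOIN keeps every row from books (the left table); where author_id has no match in authors, the author columns become NULL. Walk through each book:
  - book 1 (Empty Rooms): author_id=5 -> matches Brown
  - book 2 (The Blue Door): author_id=5 -> matches Brown
  - book 3 (Winter Gardens): author_id=1 -> matches Walker
  - book 4 (Silent Waters): author_id=1 -> matches Walker
  - book 5 (The Glass Key): author_id=5 -> matches Brown
  - book 6 (Northern Lights): author_id=NULL, no match -> kept with NULL
  - book 7 (The Red Mountain): author_id=6 -> matches Lewis
  - book 8 (The Long Road): author_id=4 -> matches Lopez
All 8 rows appear; 1 has NULL author.

SQL:
SELECT a.title, b.name AS author
FROM books a
LEFT JOIN authors b ON a.author_id = b.id

Result:
title            | author
-----------------+-------
Empty Rooms      | Brown 
The Blue Door    | Brown 
Winter Gardens   | Walker
Silent Waters    | Walker
The Glass Key    | Brown 
Northern Lights  | NULL  
The Red Mountain | Lewis 
The Long Road    | Lopez 


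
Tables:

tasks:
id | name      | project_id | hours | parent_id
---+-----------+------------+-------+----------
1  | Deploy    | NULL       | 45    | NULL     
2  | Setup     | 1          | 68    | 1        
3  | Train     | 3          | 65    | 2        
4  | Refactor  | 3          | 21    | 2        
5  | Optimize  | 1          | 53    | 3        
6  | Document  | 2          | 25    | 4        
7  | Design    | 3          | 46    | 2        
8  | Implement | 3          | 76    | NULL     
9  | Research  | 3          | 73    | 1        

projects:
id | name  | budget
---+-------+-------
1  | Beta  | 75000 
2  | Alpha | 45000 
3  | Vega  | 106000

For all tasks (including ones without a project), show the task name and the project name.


LEFT JOIN keeps every row from tasks (the left table); where project_id has no match in projects, the project columns become NULL. Walk through each task:
  - task 1 (Deploy): project_id=NULL, no match -> kept with NULL
  - task 2 (Setup): project_id=1 -> matches Beta
  - task 3 (Train): project_id=3 -> matches Vega
  - task 4 (Refactor): project_id=3 -> matches Vega
  - task 5 (Optimize): project_id=1 -> matches Beta
  - task 6 (Document): project_id=2 -> matches Alpha
  - task 7 (Design): project_id=3 -> matches Vega
  - task 8 (Implement): project_id=3 -> matches Vega
  - task 9 (Research): project_id=3 -> matches Vega
All 9 rows appear; 1 has NULL project.

SQL:
SELECT a.name, b.name AS project
FROM tasks a
LEFT JOIN projects b ON a.project_id = b.id

Result:
name      | project
----------+--------
Deploy    | NULL   
Setup     | Beta   
Train     | Vega   
Refactor  | Vega   
Optimize  | Beta   
Document  | Alpha  
Design    | Vega   
Implement | Vega   
Research  | Vega   


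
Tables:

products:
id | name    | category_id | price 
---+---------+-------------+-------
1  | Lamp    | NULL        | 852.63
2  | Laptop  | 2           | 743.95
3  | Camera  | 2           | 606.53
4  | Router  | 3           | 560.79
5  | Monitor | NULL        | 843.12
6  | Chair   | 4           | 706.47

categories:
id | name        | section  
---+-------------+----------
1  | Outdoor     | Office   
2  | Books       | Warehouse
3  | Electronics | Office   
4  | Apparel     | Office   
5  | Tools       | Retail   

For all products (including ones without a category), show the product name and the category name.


LEFT JOIN keeps every row from products (the left table); where category_id has no match in categories, the category columns become NULL. Walk through each product:
  - product 1 (Lamp): category_id=NULL, no match -> kept with NULL
  - product 2 (Laptop): category_id=2 -> matches Books
  - product 3 (Camera): category_id=2 -> matches Books
  - product 4 (Router): category_id=3 -> matches Electronics
  - product 5 (Monitor): category_id=NULL, no match -> kept with NULL
  - product 6 (Chair): category_id=4 -> matches Apparel
All 6 rows appear; 2 have NULL category.

SQL:
SELECT a.name, b.name AS category
FROM products a
LEFT JOIN categories b ON a.category_id = b.id

Result:
name    | category   
--------+------------
Lamp    | NULL       
Laptop  | Books      
Camera  | Books      
Router  | Electronics
Monitor | NULL       
Chair   | Apparel    


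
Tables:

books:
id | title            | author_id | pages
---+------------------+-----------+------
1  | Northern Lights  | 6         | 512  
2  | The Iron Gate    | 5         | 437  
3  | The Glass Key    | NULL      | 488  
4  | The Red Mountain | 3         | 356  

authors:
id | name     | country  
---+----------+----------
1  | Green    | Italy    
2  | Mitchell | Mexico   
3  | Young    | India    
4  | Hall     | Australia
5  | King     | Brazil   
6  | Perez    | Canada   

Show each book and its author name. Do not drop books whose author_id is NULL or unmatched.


LEFT JOIN keeps every row from books (the left table); where author_id has no match in authors, the author columns become NULL. Walk through each book:
  - book 1 (Northern Lights): author_id=6 -> matches Perez
  - book 2 (The Iron Gate): author_id=5 -> matches King
  - book 3 (The Glass Key): author_id=NULL, no match -> kept with NULL
  - book 4 (The Red Mountain): author_id=3 -> matches Young
All 4 rows appear; 1 has NULL author.

SQL:
SELECT a.title, b.name AS author
FROM books a
LEFT JOIN authors b ON a.author_id = b.id

Result:
title            | author
-----------------+-------
Northern Lights  | Perez 
The Iron Gate    | King  
The Glass Key    | NULL  
The Red Mountain | Young 


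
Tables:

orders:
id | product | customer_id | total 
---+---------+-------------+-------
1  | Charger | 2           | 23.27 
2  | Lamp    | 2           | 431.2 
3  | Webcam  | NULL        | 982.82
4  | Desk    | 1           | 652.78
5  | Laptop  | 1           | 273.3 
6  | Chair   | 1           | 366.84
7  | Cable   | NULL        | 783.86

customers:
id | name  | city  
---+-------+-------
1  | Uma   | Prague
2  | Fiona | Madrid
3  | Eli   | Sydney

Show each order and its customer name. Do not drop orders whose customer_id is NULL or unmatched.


LEFT JOIN keeps every row from orders (the left table); where customer_id has no match in customers, the customer columns become NULL. Walk through each order:
  - order 1 (Charger): customer_id=2 -> matches Fiona
  - order 2 (Lamp): customer_id=2 -> matches Fiona
  - order 3 (Webcam): customer_id=NULL, no match -> kept with NULL
  - order 4 (Desk): customer_id=1 -> matches Uma
  - order 5 (Laptop): customer_id=1 -> matches Uma
  - order 6 (Chair): customer_id=1 -> matches Uma
  - order 7 (Cable): customer_id=NULL, no match -> kept with NULL
All 7 rows appear; 2 have NULL customer.

SQL:
SELECT a.product, b.name AS customer
FROM orders a
LEFT JOIN customers b ON a.customer_id = b.id

Result:
product | customer
--------+---------
Charger | Fiona   
Lamp    | Fiona   
Webcam  | NULL    
Desk    | Uma     
Laptop  | Uma     
Chair   | Uma     
Cable   | NULL    


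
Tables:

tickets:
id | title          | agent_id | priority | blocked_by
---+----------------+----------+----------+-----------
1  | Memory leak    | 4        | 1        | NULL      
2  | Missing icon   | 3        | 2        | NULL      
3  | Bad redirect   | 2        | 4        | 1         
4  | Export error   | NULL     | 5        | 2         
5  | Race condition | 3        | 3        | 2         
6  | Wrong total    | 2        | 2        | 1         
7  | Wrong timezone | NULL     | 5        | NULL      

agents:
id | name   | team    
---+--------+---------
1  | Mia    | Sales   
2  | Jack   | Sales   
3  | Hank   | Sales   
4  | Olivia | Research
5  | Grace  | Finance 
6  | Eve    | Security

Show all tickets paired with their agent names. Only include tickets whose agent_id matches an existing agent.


INNER JOIN keeps only tickets rows whose agent_id matches an id in agents. Walk through each ticket:
  - ticket 1 (Memory leak): agent_id=4 -> matches Olivia
  - ticket 2 (Missing icon): agent_id=3 -> matches Hank
  - ticket 3 (Bad redirect): agent_id=2 -> matches Jack
  - ticket 4 (Export error): agent_id=NULL, no match -> dropped
  - ticket 5 (Race condition): agent_id=3 -> matches Hank
  - ticket 6 (Wrong total): agent_id=2 -> matches Jack
  - ticket 7 (Wrong timezone): agent_id=NULL, no match -> dropped
So 2 of 7 rows are dropped.

SQL:
SELECT a.title, b.name AS agent
FROM tickets a
INNER JOIN agents b ON a.agent_id = b.id

Result:
title          | agent 
---------------+-------
Memory leak    | Olivia
Missing icon   | Hank  
Bad redirect   | Jack  
Race condition | Hank  
Wrong total    | Jack  


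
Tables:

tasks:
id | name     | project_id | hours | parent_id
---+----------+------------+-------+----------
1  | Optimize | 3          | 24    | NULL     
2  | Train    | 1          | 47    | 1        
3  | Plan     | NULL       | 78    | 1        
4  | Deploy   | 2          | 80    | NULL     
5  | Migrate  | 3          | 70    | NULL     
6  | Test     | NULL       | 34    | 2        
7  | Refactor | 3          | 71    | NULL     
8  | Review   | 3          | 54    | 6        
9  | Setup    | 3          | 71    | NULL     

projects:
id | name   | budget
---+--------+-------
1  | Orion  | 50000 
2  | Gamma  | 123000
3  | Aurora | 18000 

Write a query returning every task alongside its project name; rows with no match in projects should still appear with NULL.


LEFT JOIN keeps every row from tasks (the left table); where project_id has no match in projects, the project columns become NULL. Walk through each task:
  - task 1 (Optimize): project_id=3 -> matches Aurora
  - task 2 (Train): project_id=1 -> matches Orion
  - task 3 (Plan): project_id=NULL, no match -> kept with NULL
  - task 4 (Deploy): project_id=2 -> matches Gamma
  - task 5 (Migrate): project_id=3 -> matches Aurora
  - task 6 (Test): project_id=NULL, no match -> kept with NULL
  - task 7 (Refactor): project_id=3 -> matches Aurora
  - task 8 (Review): project_id=3 -> matches Aurora
  - task 9 (Setup): project_id=3 -> matches Aurora
All 9 rows appear; 2 have NULL project.

SQL:
SELECT a.name, b.name AS project
FROM tasks a
LEFT JOIN projects b ON a.project_id = b.id

Result:
name     | project
---------+--------
Optimize | Aurora 
Train    | Orion  
Plan     | NULL   
Deploy   | Gamma  
Migrate  | Aurora 
Test     | NULL   
Refactor | Aurora 
Review   | Aurora 
Setup    | Aurora 


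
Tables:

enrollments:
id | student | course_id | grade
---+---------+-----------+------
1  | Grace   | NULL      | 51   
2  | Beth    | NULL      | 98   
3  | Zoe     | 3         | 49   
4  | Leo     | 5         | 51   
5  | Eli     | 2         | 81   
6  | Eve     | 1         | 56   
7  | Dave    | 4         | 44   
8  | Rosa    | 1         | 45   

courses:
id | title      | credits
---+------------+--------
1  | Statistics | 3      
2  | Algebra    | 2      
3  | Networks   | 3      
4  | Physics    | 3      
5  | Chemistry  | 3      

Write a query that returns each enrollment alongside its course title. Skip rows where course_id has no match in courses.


INNER JOIN keeps only enrollments rows whose course_id matches an id in courses. Walk through each enrollment:
  - enrollment 1 (Grace): course_id=NULL, no match -> dropped
  - enrollment 2 (Beth): course_id=NULL, no match -> dropped
  - enrollment 3 (Zoe): course_id=3 -> matches Networks
  - enrollment 4 (Leo): course_id=5 -> matches Chemistry
  - enrollment 5 (Eli): course_id=2 -> matches Algebra
  - enrollment 6 (Eve): course_id=1 -> matches Statistics
  - enrollment 7 (Dave): course_id=4 -> matches Physics
  - enrollment 8 (Rosa): course_id=1 -> matches Statistics
So 2 of 8 rows are dropped.

SQL:
SELECT a.student, b.title AS course
FROM enrollments a
INNER JOIN courses b ON a.course_id = b.id

Result:
student | course    
--------+-----------
Zoe     | Networks  
Leo     | Chemistry 
Eli     | Algebra   
Eve     | Statistics
Dave    | Physics   
Rosa    | Statistics


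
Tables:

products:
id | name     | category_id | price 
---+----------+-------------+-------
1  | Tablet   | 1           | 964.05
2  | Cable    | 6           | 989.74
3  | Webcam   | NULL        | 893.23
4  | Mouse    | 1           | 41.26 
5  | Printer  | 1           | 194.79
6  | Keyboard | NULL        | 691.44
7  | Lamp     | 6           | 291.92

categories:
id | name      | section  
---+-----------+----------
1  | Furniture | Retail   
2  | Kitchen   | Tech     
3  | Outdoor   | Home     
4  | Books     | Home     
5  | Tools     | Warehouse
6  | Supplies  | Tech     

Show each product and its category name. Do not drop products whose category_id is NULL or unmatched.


LEFT JOIN keeps every row from products (the left table); where category_id has no match in categories, the category columns become NULL. Walk through each product:
  - product 1 (Tablet): category_id=1 -> matches Furniture
  - product 2 (Cable): category_id=6 -> matches Supplies
  - product 3 (Webcam): category_id=NULL, no match -> kept with NULL
  - product 4 (Mouse): category_id=1 -> matches Furniture
  - product 5 (Printer): category_id=1 -> matches Furniture
  - product 6 (Keyboard): category_id=NULL, no match -> kept with NULL
  - product 7 (Lamp): category_id=6 -> matches Supplies
All 7 rows appear; 2 have NULL category.

SQL:
SELECT a.name, b.name AS category
FROM products a
LEFT JOIN categories b ON a.category_id = b.id

Result:
name     | category 
---------+----------
Tablet   | Furniture
Cable    | Supplies 
Webcam   | NULL     
Mouse    | Furniture
Printer  | Furniture
Keyboard | NULL     
Lamp     | Supplies 


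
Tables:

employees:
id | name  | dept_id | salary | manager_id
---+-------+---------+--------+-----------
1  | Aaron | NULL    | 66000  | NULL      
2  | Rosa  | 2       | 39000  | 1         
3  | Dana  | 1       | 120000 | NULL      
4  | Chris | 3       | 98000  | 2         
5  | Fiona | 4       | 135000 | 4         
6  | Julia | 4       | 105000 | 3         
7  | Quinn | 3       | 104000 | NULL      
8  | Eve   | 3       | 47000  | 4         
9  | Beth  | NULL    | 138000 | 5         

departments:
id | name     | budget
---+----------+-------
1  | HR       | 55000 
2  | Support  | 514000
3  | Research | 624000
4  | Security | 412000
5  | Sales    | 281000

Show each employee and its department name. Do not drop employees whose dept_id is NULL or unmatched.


LEFT JOIN keeps every row from employees (the left table); where dept_id has no match in departments, the department columns become NULL. Walk through each employee:
  - employee 1 (Aaron): dept_id=NULL, no match -> kept with NULL
  - employee 2 (Rosa): dept_id=2 -> matches Support
  - employee 3 (Dana): dept_id=1 -> matches HR
  - employee 4 (Chris): dept_id=3 -> matches Research
  - employee 5 (Fiona): dept_id=4 -> matches Security
  - employee 6 (Julia): dept_id=4 -> matches Security
  - employee 7 (Quinn): dept_id=3 -> matches Research
  - employee 8 (Eve): dept_id=3 -> matches Research
  - employee 9 (Beth): dept_id=NULL, no match -> kept with NULL
All 9 rows appear; 2 have NULL department.

SQL:
SELECT a.name, b.name AS department
FROM employees a
LEFT JOIN departments b ON a.dept_id = b.id

Result:
name  | department
------+-----------
Aaron | NULL      
Rosa  | Support   
Dana  | HR        
Chris | Research  
Fiona | Security  
Julia | Security  
Quinn | Research  
Eve   | Research  
Beth  | NULL      


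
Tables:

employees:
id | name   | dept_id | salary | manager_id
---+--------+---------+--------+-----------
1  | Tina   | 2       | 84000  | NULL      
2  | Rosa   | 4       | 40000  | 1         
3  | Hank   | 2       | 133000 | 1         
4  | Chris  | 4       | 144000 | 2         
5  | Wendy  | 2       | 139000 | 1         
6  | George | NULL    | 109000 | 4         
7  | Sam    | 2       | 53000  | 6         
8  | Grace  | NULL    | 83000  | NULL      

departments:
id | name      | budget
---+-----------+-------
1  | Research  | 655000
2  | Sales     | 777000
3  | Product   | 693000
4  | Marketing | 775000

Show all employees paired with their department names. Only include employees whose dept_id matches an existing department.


INNER JOIN keeps only employees rows whose dept_id matches an id in departments. Walk through each employee:
  - employee 1 (Tina): dept_id=2 -> matches Sales
  - employee 2 (Rosa): dept_id=4 -> matches Marketing
  - employee 3 (Hank): dept_id=2 -> matches Sales
  - employee 4 (Chris): dept_id=4 -> matches Marketing
  - employee 5 (Wendy): dept_id=2 -> matches Sales
  - employee 6 (George): dept_id=NULL, no match -> dropped
  - employee 7 (Sam): dept_id=2 -> matches Sales
  - employee 8 (Grace): dept_id=NULL, no match -> dropped
So 2 of 8 rows are dropped.

SQL:
SELECT a.name, b.name AS department
FROM employees a
INNER JOIN departments b ON a.dept_id = b.id

Result:
name  | department
------+-----------
Tina  | Sales     
Rosa  | Marketing 
Hank  | Sales     
Chris | Marketing 
Wendy | Sales     
Sam   | Sales     


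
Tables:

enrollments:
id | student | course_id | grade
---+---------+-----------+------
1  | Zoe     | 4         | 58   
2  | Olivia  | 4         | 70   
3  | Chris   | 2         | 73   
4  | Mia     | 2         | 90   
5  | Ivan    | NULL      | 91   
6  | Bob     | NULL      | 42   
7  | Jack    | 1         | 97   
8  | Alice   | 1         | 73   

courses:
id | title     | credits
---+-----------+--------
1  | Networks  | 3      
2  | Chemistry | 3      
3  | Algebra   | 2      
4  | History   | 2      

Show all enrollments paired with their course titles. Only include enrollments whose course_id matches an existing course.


INNER JOIN keeps only enrollments rows whose course_id matches an id in courses. Walk through each enrollment:
  - enrollment 1 (Zoe): course_id=4 -> matches History
  - enrollment 2 (Olivia): course_id=4 -> matches History
  - enrollment 3 (Chris): course_id=2 -> matches Chemistry
  - enrollment 4 (Mia): course_id=2 -> matches Chemistry
  - enrollment 5 (Ivan): course_id=NULL, no match -> dropped
  - enrollment 6 (Bob): course_id=NULL, no match -> dropped
  - enrollment 7 (Jack): course_id=1 -> matches Networks
  - enrollment 8 (Alice): course_id=1 -> matches Networks
So 2 of 8 rows are dropped.

SQL:
SELECT a.student, b.title AS course
FROM enrollments a
INNER JOIN courses b ON a.course_id = b.id

Result:
student | course   
--------+----------
Zoe     | History  
Olivia  | History  
Chris   | Chemistry
Mia     | Chemistry
Jack    | Networks 
Alice   | Networks 


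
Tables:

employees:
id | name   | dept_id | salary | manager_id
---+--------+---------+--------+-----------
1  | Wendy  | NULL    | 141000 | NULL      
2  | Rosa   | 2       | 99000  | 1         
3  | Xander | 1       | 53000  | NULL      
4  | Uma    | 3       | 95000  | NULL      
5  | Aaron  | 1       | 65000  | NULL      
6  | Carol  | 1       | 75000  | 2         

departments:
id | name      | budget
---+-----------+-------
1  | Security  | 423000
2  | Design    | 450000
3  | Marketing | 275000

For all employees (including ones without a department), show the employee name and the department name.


LEFT JOIN keeps every row from employees (the left table); where dept_id has no match in departments, the department columns become NULL. Walk through each employee:
  - employee 1 (Wendy): dept_id=NULL, no match -> kept with NULL
  - employee 2 (Rosa): dept_id=2 -> matches Design
  - employee 3 (Xander): dept_id=1 -> matches Security
  - employee 4 (Uma): dept_id=3 -> matches Marketing
  - employee 5 (Aaron): dept_id=1 -> matches Security
  - employee 6 (Carol): dept_id=1 -> matches Security
All 6 rows appear; 1 has NULL department.

SQL:
SELECT a.name, b.name AS department
FROM employees a
LEFT JOIN departments b ON a.dept_id = b.id

Result:
name   | department
-------+-----------
Wendy  | NULL      
Rosa   | Design    
Xander | Security  
Uma    | Marketing 
Aaron  | Security  
Carol  | Security  


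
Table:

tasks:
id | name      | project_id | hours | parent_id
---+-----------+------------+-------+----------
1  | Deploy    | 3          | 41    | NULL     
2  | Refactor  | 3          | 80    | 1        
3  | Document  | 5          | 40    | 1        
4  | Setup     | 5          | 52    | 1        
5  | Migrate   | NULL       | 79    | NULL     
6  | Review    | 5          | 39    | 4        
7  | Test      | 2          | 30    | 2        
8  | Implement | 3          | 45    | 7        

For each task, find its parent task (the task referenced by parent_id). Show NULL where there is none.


This is a self-join: tasks is joined to a second copy of itself, matching each row's parent_id to another row's id. Use LEFT JOIN so rows with parent_id=NULL are kept.
  - task 1 (Deploy): parent_id=NULL -> NULL
  - task 2 (Refactor): parent_id=1 -> Deploy
  - task 3 (Document): parent_id=1 -> Deploy
  - task 4 (Setup): parent_id=1 -> Deploy
  - task 5 (Migrate): parent_id=NULL -> NULL
  - task 6 (Review): parent_id=4 -> Setup
  - task 7 (Test): parent_id=2 -> Refactor
  - task 8 (Implement): parent_id=7 -> Test

SQL:
SELECT a.name AS item, b.name AS parent
FROM tasks a
LEFT JOIN tasks b ON a.parent_id = b.id

Result:
item      | parent  
----------+---------
Deploy    | NULL    
Refactor  | Deploy  
Document  | Deploy  
Setup     | Deploy  
Migrate   | NULL    
Review    | Setup   
Test      | Refactor
Implement | Test    


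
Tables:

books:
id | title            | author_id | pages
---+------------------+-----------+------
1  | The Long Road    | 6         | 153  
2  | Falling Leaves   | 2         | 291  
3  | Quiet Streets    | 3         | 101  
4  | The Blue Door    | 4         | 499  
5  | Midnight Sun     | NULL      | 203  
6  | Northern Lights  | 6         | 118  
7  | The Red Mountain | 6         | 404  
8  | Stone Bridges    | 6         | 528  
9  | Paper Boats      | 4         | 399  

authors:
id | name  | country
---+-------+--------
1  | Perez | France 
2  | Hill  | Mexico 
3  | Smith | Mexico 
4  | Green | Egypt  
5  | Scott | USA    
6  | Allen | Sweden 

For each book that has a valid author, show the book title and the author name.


INNER JOIN keeps only books rows whose author_id matches an id in authors. Walk through each book:
  - book 1 (The Long Road): author_id=6 -> matches Allen
  - book 2 (Falling Leaves): author_id=2 -> matches Hill
  - book 3 (Quiet Streets): author_id=3 -> matches Smith
  - book 4 (The Blue Door): author_id=4 -> matches Green
  - book 5 (Midnight Sun): author_id=NULL, no match -> dropped
  - book 6 (Northern Lights): author_id=6 -> matches Allen
  - book 7 (The Red Mountain): author_id=6 -> matches Allen
  - book 8 (Stone Bridges): author_id=6 -> matches Allen
  - book 9 (Paper Boats): author_id=4 -> matches Green
So 1 of 9 rows is dropped.

SQL:
SELECT a.title, b.name AS author
FROM books a
INNER JOIN authors b ON a.author_id = b.id

Result:
title            | author
-----------------+-------
The Long Road    | Allen 
Falling Leaves   | Hill  
Quiet Streets    | Smith 
The Blue Door    | Green 
Northern Lights  | Allen 
The Red Mountain | Allen 
Stone Bridges    | Allen 
Paper Boats      | Green 


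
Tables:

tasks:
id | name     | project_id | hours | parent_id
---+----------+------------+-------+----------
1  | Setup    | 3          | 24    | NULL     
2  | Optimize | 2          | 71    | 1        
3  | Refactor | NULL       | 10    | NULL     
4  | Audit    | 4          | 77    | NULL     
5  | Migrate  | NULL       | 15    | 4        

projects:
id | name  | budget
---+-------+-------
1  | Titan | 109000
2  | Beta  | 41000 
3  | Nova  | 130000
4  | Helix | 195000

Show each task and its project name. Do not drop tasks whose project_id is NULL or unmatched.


LEFT JOIN keeps every row from tasks (the left table); where project_id has no match in projects, the project columns become NULL. Walk through each task:
  - task 1 (Setup): project_id=3 -> matches Nova
  - task 2 (Optimize): project_id=2 -> matches Beta
  - task 3 (Refactor): project_id=NULL, no match -> kept with NULL
  - task 4 (Audit): project_id=4 -> matches Helix
  - task 5 (Migrate): project_id=NULL, no match -> kept with NULL
All 5 rows appear; 2 have NULL project.

SQL:
SELECT a.name, b.name AS project
FROM tasks a
LEFT JOIN projects b ON a.project_id = b.id

Result:
name     | project
---------+--------
Setup    | Nova   
Optimize | Beta   
Refactor | NULL   
Audit    | Helix  
Migrate  | NULL   


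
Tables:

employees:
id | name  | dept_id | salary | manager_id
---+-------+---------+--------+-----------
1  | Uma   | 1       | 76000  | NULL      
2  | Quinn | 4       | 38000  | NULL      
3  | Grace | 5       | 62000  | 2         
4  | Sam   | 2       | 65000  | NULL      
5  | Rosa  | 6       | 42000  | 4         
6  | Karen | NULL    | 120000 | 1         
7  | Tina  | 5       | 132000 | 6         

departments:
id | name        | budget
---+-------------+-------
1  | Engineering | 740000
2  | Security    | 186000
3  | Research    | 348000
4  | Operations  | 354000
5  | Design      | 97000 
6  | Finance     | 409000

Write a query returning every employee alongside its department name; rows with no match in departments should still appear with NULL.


LEFT JOIN keeps every row from employees (the left table); where dept_id has no match in departments, the department columns become NULL. Walk through each employee:
  - employee 1 (Uma): dept_id=1 -> matches Engineering
  - employee 2 (Quinn): dept_id=4 -> matches Operations
  - employee 3 (Grace): dept_id=5 -> matches Design
  - employee 4 (Sam): dept_id=2 -> matches Security
  - employee 5 (Rosa): dept_id=6 -> matches Finance
  - employee 6 (Karen): dept_id=NULL, no match -> kept with NULL
  - employee 7 (Tina): dept_id=5 -> matches Design
All 7 rows appear; 1 has NULL department.

SQL:
SELECT a.name, b.name AS department
FROM employees a
LEFT JOIN departments b ON a.dept_id = b.id

Result:
name  | department 
------+------------
Uma   | Engineering
Quinn | Operations 
Grace | Design     
Sam   | Security   
Rosa  | Finance    
Karen | NULL       
Tina  | Design     


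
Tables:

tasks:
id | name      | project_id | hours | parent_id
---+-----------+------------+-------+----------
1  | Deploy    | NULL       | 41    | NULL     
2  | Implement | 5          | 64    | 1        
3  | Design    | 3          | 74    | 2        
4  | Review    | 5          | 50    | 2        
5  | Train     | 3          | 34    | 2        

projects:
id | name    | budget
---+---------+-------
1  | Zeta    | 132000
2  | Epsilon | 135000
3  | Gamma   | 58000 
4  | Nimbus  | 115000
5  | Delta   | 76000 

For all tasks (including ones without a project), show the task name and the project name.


LEFT JOIN keeps every row from tasks (the left table); where project_id has no match in projects, the project columns become NULL. Walk through each task:
  - task 1 (Deploy): project_id=NULL, no match -> kept with NULL
  - task 2 (Implement): project_id=5 -> matches Delta
  - task 3 (Design): project_id=3 -> matches Gamma
  - task 4 (Review): project_id=5 -> matches Delta
  - task 5 (Train): project_id=3 -> matches Gamma
All 5 rows appear; 1 has NULL project.

SQL:
SELECT a.name, b.name AS project
FROM tasks a
LEFT JOIN projects b ON a.project_id = b.id

Result:
name      | project
----------+--------
Deploy    | NULL   
Implement | Delta  
Design    | Gamma  
Review    | Delta  
Train     | Gamma  


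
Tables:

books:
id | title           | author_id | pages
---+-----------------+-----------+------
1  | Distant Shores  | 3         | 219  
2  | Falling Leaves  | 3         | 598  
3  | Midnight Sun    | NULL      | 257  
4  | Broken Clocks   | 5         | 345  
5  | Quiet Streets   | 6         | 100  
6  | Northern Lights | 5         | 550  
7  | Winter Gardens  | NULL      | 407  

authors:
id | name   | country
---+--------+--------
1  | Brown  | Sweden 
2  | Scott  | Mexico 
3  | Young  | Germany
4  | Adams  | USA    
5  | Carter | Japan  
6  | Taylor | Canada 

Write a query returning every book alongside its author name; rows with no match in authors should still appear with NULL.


LEFT JOIN keeps every row from books (the left table); where author_id has no match in authors, the author columns become NULL. Walk through each book:
  - book 1 (Distant Shores): author_id=3 -> matches Young
  - book 2 (Falling Leaves): author_id=3 -> matches Young
  - book 3 (Midnight Sun): author_id=NULL, no match -> kept with NULL
  - book 4 (Broken Clocks): author_id=5 -> matches Carter
  - book 5 (Quiet Streets): author_id=6 -> matches Taylor
  - book 6 (Northern Lights): author_id=5 -> matches Carter
  - book 7 (Winter Gardens): author_id=NULL, no match -> kept with NULL
All 7 rows appear; 2 have NULL author.

SQL:
SELECT a.title, b.name AS author
FROM books a
LEFT JOIN authors b ON a.author_id = b.id

Result:
title           | author
----------------+-------
Distant Shores  | Young 
Falling Leaves  | Young 
Midnight Sun    | NULL  
Broken Clocks   | Carter
Quiet Streets   | Taylor
Northern Lights | Carter
Winter Gardens  | NULL  


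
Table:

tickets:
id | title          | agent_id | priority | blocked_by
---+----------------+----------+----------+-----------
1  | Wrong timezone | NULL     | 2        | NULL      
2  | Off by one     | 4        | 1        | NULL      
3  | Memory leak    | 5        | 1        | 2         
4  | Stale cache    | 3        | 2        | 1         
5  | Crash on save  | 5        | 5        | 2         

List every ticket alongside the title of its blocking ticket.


This is a self-join: tickets is joined to a second copy of itself, matching each row's blocked_by to another row's id. Use LEFT JOIN so rows with blocked_by=NULL are kept.
  - ticket 1 (Wrong timezone): blocked_by=NULL -> NULL
  - ticket 2 (Off by one): blocked_by=NULL -> NULL
  - ticket 3 (Memory leak): blocked_by=2 -> Off by one
  - ticket 4 (Stale cache): blocked_by=1 -> Wrong timezone
  - ticket 5 (Crash on save): blocked_by=2 -> Off by one

SQL:
SELECT a.title AS item, b.title AS blocked_by
FROM tickets a
LEFT JOIN tickets b ON a.blocked_by = b.id

Result:
item           | blocked_by    
---------------+---------------
Wrong timezone | NULL          
Off by one     | NULL          
Memory leak    | Off by one    
Stale cache    | Wrong timezone
Crash on save  | Off by one    


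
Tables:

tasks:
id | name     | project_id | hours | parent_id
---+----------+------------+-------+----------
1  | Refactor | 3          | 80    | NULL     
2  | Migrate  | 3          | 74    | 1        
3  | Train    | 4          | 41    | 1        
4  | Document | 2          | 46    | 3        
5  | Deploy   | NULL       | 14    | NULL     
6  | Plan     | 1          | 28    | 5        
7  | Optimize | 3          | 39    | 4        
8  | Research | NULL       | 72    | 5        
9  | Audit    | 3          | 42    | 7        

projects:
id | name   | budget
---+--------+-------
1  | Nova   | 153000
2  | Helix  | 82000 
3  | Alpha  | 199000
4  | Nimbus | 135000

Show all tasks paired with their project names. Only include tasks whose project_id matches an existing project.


INNER JOIN keeps only tasks rows whose project_id matches an id in projects. Walk through each task:
  - task 1 (Refactor): project_id=3 -> matches Alpha
  - task 2 (Migrate): project_id=3 -> matches Alpha
  - task 3 (Train): project_id=4 -> matches Nimbus
  - task 4 (Document): project_id=2 -> matches Helix
  - task 5 (Deploy): project_id=NULL, no match -> dropped
  - task 6 (Plan): project_id=1 -> matches Nova
  - task 7 (Optimize): project_id=3 -> matches Alpha
  - task 8 (Research): project_id=NULL, no match -> dropped
  - task 9 (Audit): project_id=3 -> matches Alpha
So 2 of 9 rows are dropped.

SQL:
SELECT a.name, b.name AS project
FROM tasks a
INNER JOIN projects b ON a.project_id = b.id

Result:
name     | project
---------+--------
Refactor | Alpha  
Migrate  | Alpha  
Train    | Nimbus 
Document | Helix  
Plan     | Nova   
Optimize | Alpha  
Audit    | Alpha  


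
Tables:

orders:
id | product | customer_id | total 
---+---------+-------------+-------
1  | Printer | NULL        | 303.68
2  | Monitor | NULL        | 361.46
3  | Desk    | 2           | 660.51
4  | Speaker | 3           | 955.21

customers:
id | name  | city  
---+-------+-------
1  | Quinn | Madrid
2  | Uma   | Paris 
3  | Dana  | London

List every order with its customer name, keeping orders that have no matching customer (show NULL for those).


LEFT JOIN keeps every row from orders (the left table); where customer_id has no match in customers, the customer columns become NULL. Walk through each order:
  - order 1 (Printer): customer_id=NULL, no match -> kept with NULL
  - order 2 (Monitor): customer_id=NULL, no match -> kept with NULL
  - order 3 (Desk): customer_id=2 -> matches Uma
  - order 4 (Speaker): customer_id=3 -> matches Dana
All 4 rows appear; 2 have NULL customer.

SQL:
SELECT a.product, b.name AS customer
FROM orders a
LEFT JOIN customers b ON a.customer_id = b.id

Result:
product | customer
--------+---------
Printer | NULL    
Monitor | NULL    
Desk    | Uma     
Speaker | Dana    
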